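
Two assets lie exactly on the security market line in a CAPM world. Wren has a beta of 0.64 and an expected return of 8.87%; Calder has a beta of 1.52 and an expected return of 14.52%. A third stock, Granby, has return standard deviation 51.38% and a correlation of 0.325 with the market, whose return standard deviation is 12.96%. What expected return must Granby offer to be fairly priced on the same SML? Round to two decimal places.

13.03%

MRP = (14.52% − 8.87%) / (1.52 − 0.64) = 6.4205%
R_f = 8.87% − 0.64 × 6.4205% = 4.7609%
β_Granby = ρ·σ_i/σ_m = 0.325 × 51.38 / 12.96 = 1.2885
E(R_Granby) = R_f + β × MRP = 4.7609% + 1.2885 × 6.4205% = 13.03%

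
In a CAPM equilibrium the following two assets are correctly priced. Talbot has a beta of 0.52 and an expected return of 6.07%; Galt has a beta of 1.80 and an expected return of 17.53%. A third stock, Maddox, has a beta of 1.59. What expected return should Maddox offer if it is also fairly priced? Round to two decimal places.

MRP (SML slope) = (17.53% − 6.07%) / (1.80 − 0.52) = 11.46% / 1.28 = 8.9531%
R_f (intercept) = 6.07% − 0.52 × 8.9531% = 1.4144%
E(R_Maddox) = R_f + β × MRP = 1.4144% + 1.59 × 8.9531% = 15.65%

15.65%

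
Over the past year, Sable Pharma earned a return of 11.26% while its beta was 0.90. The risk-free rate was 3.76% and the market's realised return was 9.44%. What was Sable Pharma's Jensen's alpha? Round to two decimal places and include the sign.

+2.39%

Market excess return = 9.44% − 3.76% = 5.68%
CAPM benchmark = R_f + β(R_m − R_f) = 3.76% + 0.90 × 5.68% = 8.8720%
α = actual − benchmark = 11.26% − 8.8720% = +2.39%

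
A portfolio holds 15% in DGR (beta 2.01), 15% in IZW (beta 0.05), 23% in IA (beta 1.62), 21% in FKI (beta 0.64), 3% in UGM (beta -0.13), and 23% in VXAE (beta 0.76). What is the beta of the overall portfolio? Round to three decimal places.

β_P = Σ w_i β_i = 0.15×2.01 + 0.15×0.05 + 0.23×1.62 + 0.21×0.64 + 0.03×-0.13 + 0.23×0.76 = 0.9869

0.987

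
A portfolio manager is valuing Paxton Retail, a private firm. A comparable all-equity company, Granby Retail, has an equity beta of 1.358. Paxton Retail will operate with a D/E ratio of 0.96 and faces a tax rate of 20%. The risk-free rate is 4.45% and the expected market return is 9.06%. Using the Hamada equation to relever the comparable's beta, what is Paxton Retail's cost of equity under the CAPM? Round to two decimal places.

15.52%

β_L = β_U × [1 + (1 − t)(D/E)] = 1.358 × [1 + (1 − 0.20) × 0.96]
    = 1.358 × [1 + 0.80 × 0.96] = 1.358 × 1.7680 = 2.4009
MRP = 9.06% − 4.45% = 4.61%
E(R) = R_f + β_L × MRP = 4.45% + 2.4009 × 4.61% = 15.52%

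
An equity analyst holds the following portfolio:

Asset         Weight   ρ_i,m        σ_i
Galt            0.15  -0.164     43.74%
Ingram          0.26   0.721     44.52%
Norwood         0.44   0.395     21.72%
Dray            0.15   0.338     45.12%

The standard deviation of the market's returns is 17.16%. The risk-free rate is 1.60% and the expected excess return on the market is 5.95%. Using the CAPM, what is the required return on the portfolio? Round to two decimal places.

β_Galt = -0.164 × 43.74% / 17.16% = -0.4180
β_Ingram = 0.721 × 44.52% / 17.16% = 1.8706
β_Norwood = 0.395 × 21.72% / 17.16% = 0.5000
β_Dray = 0.338 × 45.12% / 17.16% = 0.8887
β_P = Σ w_i β_i = 0.15×-0.4180 + 0.26×1.8706 + 0.44×0.5000 + 0.15×0.8887 = 0.7770
E(R_P) = R_f + β_P × MRP = 1.60% + 0.7770 × 5.95% = 6.22%

6.22%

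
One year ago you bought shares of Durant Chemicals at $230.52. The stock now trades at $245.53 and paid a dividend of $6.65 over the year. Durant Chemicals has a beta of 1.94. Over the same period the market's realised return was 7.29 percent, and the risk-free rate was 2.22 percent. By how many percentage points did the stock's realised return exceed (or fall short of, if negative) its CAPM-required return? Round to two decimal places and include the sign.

-2.66%

Realised HPR = (P1 + D1 − P0) / P0 = (245.53 + 6.65 − 230.52) / 230.52 = 21.66 / 230.52 = 9.3961%
MRP = 7.29% − 2.22% = 5.07%
CAPM required = R_f + β·MRP = 2.22% + 1.94 × 5.07% = 12.0558%
α = realised − required = 9.3961% − 12.0558% = -2.66%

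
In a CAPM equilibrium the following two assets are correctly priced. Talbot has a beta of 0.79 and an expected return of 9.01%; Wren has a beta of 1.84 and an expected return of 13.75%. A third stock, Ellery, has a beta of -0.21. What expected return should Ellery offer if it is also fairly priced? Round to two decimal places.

4.50%

MRP (SML slope) = (13.75% − 9.01%) / (1.84 − 0.79) = 4.74% / 1.05 = 4.5143%
R_f (intercept) = 9.01% − 0.79 × 4.5143% = 5.4437%
E(R_Ellery) = R_f + β × MRP = 5.4437% + -0.21 × 4.5143% = 4.50%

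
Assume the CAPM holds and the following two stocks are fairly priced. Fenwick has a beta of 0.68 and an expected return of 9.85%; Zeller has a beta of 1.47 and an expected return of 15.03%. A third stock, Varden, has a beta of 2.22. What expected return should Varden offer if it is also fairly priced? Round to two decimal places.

19.95%

MRP (SML slope) = (15.03% − 9.85%) / (1.47 − 0.68) = 5.18% / 0.79 = 6.5570%
R_f (intercept) = 9.85% − 0.68 × 6.5570% = 5.3912%
E(R_Varden) = R_f + β × MRP = 5.3912% + 2.22 × 6.5570% = 19.95%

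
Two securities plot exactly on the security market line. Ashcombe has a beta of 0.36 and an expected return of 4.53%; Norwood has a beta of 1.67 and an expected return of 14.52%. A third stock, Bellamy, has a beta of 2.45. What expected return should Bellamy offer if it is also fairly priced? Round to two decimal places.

20.47%

MRP (SML slope) = (14.52% − 4.53%) / (1.67 − 0.36) = 9.99% / 1.31 = 7.6260%
R_f (intercept) = 4.53% − 0.36 × 7.6260% = 1.7846%
E(R_Bellamy) = R_f + β × MRP = 1.7846% + 2.45 × 7.6260% = 20.47%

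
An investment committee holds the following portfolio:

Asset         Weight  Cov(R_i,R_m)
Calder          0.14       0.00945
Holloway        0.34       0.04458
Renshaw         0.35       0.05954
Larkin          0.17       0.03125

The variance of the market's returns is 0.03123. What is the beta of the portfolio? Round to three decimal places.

β_Calder = 0.00945 / 0.03123 = 0.3026
β_Holloway = 0.04458 / 0.03123 = 1.4275
β_Renshaw = 0.05954 / 0.03123 = 1.9065
β_Larkin = 0.03125 / 0.03123 = 1.0006
β_P = Σ w_i β_i = 0.14×0.3026 + 0.34×1.4275 + 0.35×1.9065 + 0.17×1.0006 = 1.3651

1.365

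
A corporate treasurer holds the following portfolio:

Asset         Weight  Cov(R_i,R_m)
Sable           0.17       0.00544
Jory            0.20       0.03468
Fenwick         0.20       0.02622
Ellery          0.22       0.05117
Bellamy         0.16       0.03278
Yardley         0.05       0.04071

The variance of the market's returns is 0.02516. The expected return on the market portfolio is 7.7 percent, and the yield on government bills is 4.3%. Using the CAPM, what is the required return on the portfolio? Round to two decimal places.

β_Sable = 0.00544 / 0.02516 = 0.2162
β_Jory = 0.03468 / 0.02516 = 1.3784
β_Fenwick = 0.02622 / 0.02516 = 1.0421
β_Ellery = 0.05117 / 0.02516 = 2.0338
β_Bellamy = 0.03278 / 0.02516 = 1.3029
β_Yardley = 0.04071 / 0.02516 = 1.6180
β_P = Σ w_i β_i = 0.17×0.2162 + 0.20×1.3784 + 0.20×1.0421 + 0.22×2.0338 + 0.16×1.3029 + 0.05×1.6180 = 1.2577
MRP = 7.7% − 4.3% = 3.40%
E(R_P) = R_f + β_P × MRP = 4.3% + 1.2577 × 3.4% = 8.58%

8.58%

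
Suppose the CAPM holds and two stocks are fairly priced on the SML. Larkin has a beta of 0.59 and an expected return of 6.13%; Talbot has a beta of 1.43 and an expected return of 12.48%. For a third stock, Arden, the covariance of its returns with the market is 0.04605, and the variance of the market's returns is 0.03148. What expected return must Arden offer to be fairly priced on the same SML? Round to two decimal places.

MRP = (12.48% − 6.13%) / (1.43 − 0.59) = 7.5595%
R_f = 6.13% − 0.59 × 7.5595% = 1.6699%
β_Arden = Cov / Var(R_m) = 0.04605 / 0.03148 = 1.4628
E(R_Arden) = R_f + β × MRP = 1.6699% + 1.4628 × 7.5595% = 12.73%

12.73%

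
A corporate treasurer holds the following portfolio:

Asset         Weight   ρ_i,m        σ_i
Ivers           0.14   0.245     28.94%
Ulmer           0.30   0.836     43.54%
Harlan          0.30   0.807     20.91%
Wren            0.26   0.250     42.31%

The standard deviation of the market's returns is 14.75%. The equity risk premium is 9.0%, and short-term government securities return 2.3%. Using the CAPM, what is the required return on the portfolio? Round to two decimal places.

β_Ivers = 0.245 × 28.94% / 14.75% = 0.4807
β_Ulmer = 0.836 × 43.54% / 14.75% = 2.4678
β_Harlan = 0.807 × 20.91% / 14.75% = 1.1440
β_Wren = 0.250 × 42.31% / 14.75% = 0.7171
β_P = Σ w_i β_i = 0.14×0.4807 + 0.30×2.4678 + 0.30×1.1440 + 0.26×0.7171 = 1.3373
E(R_P) = R_f + β_P × MRP = 2.3% + 1.3373 × 9.0% = 14.34%

14.34%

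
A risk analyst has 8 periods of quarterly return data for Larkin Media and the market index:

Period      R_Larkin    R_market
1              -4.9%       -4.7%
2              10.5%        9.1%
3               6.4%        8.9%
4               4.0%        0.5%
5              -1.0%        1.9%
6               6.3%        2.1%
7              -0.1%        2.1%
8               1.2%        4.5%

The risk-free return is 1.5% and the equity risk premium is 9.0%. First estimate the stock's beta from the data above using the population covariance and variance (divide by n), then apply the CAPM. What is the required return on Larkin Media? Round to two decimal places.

9.43%

Mean R_i = (-4.9 + 10.5 + 6.4 + 4.0 − 1.0 + 6.3 − 0.1 + 1.2) / 8 = 2.8000%
Mean R_m = (-4.7 + 9.1 + 8.9 + 0.5 + 1.9 + 2.1 + 2.1 + 4.5) / 8 = 3.0500%
Σ(R_i − R̄_i)(R_m − R̄_m) = 125.7400  ⇒  Cov = 125.7400 / 8 = 15.7175
Σ(R_m − R̄_m)² = 142.6200  ⇒  Var(R_m) = 142.6200 / 8 = 17.8275
β = Cov / Var(R_m) = 15.7175 / 17.8275 = 0.8816
E(R) = R_f + β × MRP = 1.5% + 0.8816 × 9.0% = 9.43%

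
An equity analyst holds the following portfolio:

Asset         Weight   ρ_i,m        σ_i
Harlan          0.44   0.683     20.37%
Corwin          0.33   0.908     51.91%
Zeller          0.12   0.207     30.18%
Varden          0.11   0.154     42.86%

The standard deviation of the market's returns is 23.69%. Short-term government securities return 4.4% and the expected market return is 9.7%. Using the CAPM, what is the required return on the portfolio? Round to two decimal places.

9.58%

β_Harlan = 0.683 × 20.37% / 23.69% = 0.5873
β_Corwin = 0.908 × 51.91% / 23.69% = 1.9896
β_Zeller = 0.207 × 30.18% / 23.69% = 0.2637
β_Varden = 0.154 × 42.86% / 23.69% = 0.2786
β_P = Σ w_i β_i = 0.44×0.5873 + 0.33×1.9896 + 0.12×0.2637 + 0.11×0.2786 = 0.9773
MRP = 9.7% − 4.4% = 5.30%
E(R_P) = R_f + β_P × MRP = 4.4% + 0.9773 × 5.3% = 9.58%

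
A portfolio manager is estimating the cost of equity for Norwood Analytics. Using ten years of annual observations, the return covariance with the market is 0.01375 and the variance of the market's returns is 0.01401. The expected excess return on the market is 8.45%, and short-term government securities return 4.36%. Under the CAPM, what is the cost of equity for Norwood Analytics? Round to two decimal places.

12.65%

β = Cov(R_i, R_m) / Var(R_m) = 0.01375 / 0.01401 = 0.9814
E(R) = R_f + β × MRP = 4.36% + 0.9814 × 8.45% = 12.65%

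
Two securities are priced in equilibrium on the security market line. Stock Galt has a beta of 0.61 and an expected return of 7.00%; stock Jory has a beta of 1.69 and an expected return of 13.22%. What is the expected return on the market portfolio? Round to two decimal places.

Both satisfy E(R) = R_f + β·MRP, so the slope of the SML is
MRP = (13.22% − 7.00%) / (1.69 − 0.61) = 6.22% / 1.08 = 5.7593%
R_f = E(R_Galt) − β_Galt·MRP = 7.00% − 0.61 × 5.7593% = 3.4868%
E(R_m) = R_f + MRP = 3.4868% + 5.7593% = 9.25%

9.25%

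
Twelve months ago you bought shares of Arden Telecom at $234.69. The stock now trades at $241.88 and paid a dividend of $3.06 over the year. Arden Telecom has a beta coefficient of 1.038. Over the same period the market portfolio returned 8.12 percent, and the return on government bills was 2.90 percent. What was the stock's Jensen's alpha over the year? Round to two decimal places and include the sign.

Realised HPR = (P1 + D1 − P0) / P0 = (241.88 + 3.06 − 234.69) / 234.69 = 10.25 / 234.69 = 4.3675%
MRP = 8.12% − 2.90% = 5.22%
CAPM required = R_f + β·MRP = 2.90% + 1.038 × 5.22% = 8.31836%
α = realised − required = 4.3675% − 8.31836% = -3.95%

-3.95%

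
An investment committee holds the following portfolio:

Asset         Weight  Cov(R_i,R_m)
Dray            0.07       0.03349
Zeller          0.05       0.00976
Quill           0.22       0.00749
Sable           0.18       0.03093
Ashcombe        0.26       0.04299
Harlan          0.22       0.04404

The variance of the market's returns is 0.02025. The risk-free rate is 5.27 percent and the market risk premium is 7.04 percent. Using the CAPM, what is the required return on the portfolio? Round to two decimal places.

β_Dray = 0.03349 / 0.02025 = 1.6538
β_Zeller = 0.00976 / 0.02025 = 0.4820
β_Quill = 0.00749 / 0.02025 = 0.3699
β_Sable = 0.03093 / 0.02025 = 1.5274
β_Ashcombe = 0.04299 / 0.02025 = 2.1230
β_Harlan = 0.04404 / 0.02025 = 2.1748
β_P = Σ w_i β_i = 0.07×1.6538 + 0.05×0.4820 + 0.22×0.3699 + 0.18×1.5274 + 0.26×2.1230 + 0.22×2.1748 = 1.5266
E(R_P) = R_f + β_P × MRP = 5.27% + 1.5266 × 7.04% = 16.02%

16.02%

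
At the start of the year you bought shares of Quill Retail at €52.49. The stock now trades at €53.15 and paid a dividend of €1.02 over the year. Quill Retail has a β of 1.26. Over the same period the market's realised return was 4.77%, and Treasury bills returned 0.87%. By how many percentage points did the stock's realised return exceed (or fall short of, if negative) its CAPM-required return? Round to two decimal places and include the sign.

-2.58%

Realised HPR = (P1 + D1 − P0) / P0 = (53.15 + 1.02 − 52.49) / 52.49 = 1.68 / 52.49 = 3.2006%
MRP = 4.77% − 0.87% = 3.90%
CAPM required = R_f + β·MRP = 0.87% + 1.26 × 3.90% = 5.7840%
α = realised − required = 3.2006% − 5.7840% = -2.58%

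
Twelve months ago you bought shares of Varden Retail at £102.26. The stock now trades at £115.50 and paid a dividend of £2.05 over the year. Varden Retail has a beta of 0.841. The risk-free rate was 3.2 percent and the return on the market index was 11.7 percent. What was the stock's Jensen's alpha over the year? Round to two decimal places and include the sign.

+4.60%

Realised HPR = (P1 + D1 − P0) / P0 = (115.50 + 2.05 − 102.26) / 102.26 = 15.29 / 102.26 = 14.9521%
MRP = 11.7% − 3.2% = 8.50%
CAPM required = R_f + β·MRP = 3.2% + 0.841 × 8.5% = 10.3485%
α = realised − required = 14.9521% − 10.3485% = +4.60%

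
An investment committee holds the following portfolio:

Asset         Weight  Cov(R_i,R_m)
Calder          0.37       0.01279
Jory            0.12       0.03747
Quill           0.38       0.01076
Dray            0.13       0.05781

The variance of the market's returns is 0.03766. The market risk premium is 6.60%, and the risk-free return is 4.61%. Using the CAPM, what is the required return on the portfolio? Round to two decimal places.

β_Calder = 0.01279 / 0.03766 = 0.3396
β_Jory = 0.03747 / 0.03766 = 0.9950
β_Quill = 0.01076 / 0.03766 = 0.2857
β_Dray = 0.05781 / 0.03766 = 1.5351
β_P = Σ w_i β_i = 0.37×0.3396 + 0.12×0.9950 + 0.38×0.2857 + 0.13×1.5351 = 0.5532
E(R_P) = R_f + β_P × MRP = 4.61% + 0.5532 × 6.60% = 8.26%

8.26%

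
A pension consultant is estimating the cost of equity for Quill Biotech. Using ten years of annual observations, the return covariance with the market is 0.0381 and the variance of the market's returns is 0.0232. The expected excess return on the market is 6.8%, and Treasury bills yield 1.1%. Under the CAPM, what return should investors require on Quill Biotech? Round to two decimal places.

12.27%

β = Cov(R_i, R_m) / Var(R_m) = 0.0381 / 0.0232 = 1.6422
E(R) = R_f + β × MRP = 1.1% + 1.6422 × 6.8% = 12.27%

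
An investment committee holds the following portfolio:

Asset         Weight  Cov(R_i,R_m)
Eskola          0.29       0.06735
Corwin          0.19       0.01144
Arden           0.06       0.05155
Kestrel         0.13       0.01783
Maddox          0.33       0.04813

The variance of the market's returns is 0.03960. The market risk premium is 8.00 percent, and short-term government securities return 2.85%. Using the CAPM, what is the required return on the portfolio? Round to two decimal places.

11.54%

β_Eskola = 0.06735 / 0.03960 = 1.7008
β_Corwin = 0.01144 / 0.03960 = 0.2889
β_Arden = 0.05155 / 0.03960 = 1.3018
β_Kestrel = 0.01783 / 0.03960 = 0.4503
β_Maddox = 0.04813 / 0.03960 = 1.2154
β_P = Σ w_i β_i = 0.29×1.7008 + 0.19×0.2889 + 0.06×1.3018 + 0.13×0.4503 + 0.33×1.2154 = 1.0859
E(R_P) = R_f + β_P × MRP = 2.85% + 1.0859 × 8.00% = 11.54%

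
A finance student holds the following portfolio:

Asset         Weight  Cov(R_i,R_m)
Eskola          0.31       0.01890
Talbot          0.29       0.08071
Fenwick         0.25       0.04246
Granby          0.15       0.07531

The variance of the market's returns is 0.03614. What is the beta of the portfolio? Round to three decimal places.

1.416

β_Eskola = 0.01890 / 0.03614 = 0.5230
β_Talbot = 0.08071 / 0.03614 = 2.2333
β_Fenwick = 0.04246 / 0.03614 = 1.1749
β_Granby = 0.07531 / 0.03614 = 2.0838
β_P = Σ w_i β_i = 0.31×0.5230 + 0.29×2.2333 + 0.25×1.1749 + 0.15×2.0838 = 1.4161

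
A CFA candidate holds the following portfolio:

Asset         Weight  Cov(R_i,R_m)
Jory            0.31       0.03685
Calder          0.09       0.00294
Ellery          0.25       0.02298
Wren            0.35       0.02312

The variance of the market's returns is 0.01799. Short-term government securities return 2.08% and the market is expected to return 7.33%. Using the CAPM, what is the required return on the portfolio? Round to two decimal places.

β_Jory = 0.03685 / 0.01799 = 2.0484
β_Calder = 0.00294 / 0.01799 = 0.1634
β_Ellery = 0.02298 / 0.01799 = 1.2774
β_Wren = 0.02312 / 0.01799 = 1.2852
β_P = Σ w_i β_i = 0.31×2.0484 + 0.09×0.1634 + 0.25×1.2774 + 0.35×1.2852 = 1.4189
MRP = 7.33% − 2.08% = 5.25%
E(R_P) = R_f + β_P × MRP = 2.08% + 1.4189 × 5.25% = 9.53%

9.53%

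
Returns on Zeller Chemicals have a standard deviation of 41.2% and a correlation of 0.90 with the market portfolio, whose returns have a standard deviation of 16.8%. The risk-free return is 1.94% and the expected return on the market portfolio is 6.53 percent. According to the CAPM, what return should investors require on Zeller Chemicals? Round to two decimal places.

β = ρ × σ_i / σ_m = 0.90 × 41.2% / 16.8% = 2.2071
MRP = 6.53% − 1.94% = 4.59%
E(R) = 1.94% + 2.2071 × 4.59% = 12.07%

12.07%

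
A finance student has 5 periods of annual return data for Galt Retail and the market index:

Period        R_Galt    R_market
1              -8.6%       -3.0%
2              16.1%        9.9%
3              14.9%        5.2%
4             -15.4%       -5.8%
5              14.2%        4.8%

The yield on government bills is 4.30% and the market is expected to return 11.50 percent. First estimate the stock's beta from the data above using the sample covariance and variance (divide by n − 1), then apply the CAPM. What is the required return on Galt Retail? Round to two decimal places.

20.47%

Mean R_i = (-8.6 + 16.1 + 14.9 − 15.4 + 14.2) / 5 = 4.2400%
Mean R_m = (-3.0 + 9.9 + 5.2 − 5.8 + 4.8) / 5 = 2.2200%
Σ(R_i − R̄_i)(R_m − R̄_m) = 373.0860  ⇒  Cov = 373.0860 / 4 = 93.2715
Σ(R_m − R̄_m)² = 166.0880  ⇒  Var(R_m) = 166.0880 / 4 = 41.5220
β = Cov / Var(R_m) = 93.2715 / 41.5220 = 2.2463
MRP = 11.50% − 4.30% = 7.20%
E(R) = R_f + β × MRP = 4.30% + 2.2463 × 7.20% = 20.47%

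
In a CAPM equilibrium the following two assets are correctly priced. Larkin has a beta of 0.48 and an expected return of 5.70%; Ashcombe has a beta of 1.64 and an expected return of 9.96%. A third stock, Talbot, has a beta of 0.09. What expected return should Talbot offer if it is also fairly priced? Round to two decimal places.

MRP (SML slope) = (9.96% − 5.70%) / (1.64 − 0.48) = 4.26% / 1.16 = 3.6724%
R_f (intercept) = 5.70% − 0.48 × 3.6724% = 3.9372%
E(R_Talbot) = R_f + β × MRP = 3.9372% + 0.09 × 3.6724% = 4.27%

4.27%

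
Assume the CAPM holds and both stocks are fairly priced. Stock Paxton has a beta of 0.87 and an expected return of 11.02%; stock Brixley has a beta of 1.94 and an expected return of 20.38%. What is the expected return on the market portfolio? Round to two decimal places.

Both satisfy E(R) = R_f + β·MRP, so the slope of the SML is
MRP = (20.38% − 11.02%) / (1.94 − 0.87) = 9.36% / 1.07 = 8.7477%
R_f = E(R_Paxton) − β_Paxton·MRP = 11.02% − 0.87 × 8.7477% = 3.4095%
E(R_m) = R_f + MRP = 3.4095% + 8.7477% = 12.16%

12.16%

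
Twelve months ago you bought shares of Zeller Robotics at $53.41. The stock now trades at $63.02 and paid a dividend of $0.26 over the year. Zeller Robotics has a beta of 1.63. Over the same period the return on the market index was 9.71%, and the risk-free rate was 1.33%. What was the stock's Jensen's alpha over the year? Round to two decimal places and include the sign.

+3.49%

Realised HPR = (P1 + D1 − P0) / P0 = (63.02 + 0.26 − 53.41) / 53.41 = 9.87 / 53.41 = 18.4797%
MRP = 9.71% − 1.33% = 8.38%
CAPM required = R_f + β·MRP = 1.33% + 1.63 × 8.38% = 14.9894%
α = realised − required = 18.4797% − 14.9894% = +3.49%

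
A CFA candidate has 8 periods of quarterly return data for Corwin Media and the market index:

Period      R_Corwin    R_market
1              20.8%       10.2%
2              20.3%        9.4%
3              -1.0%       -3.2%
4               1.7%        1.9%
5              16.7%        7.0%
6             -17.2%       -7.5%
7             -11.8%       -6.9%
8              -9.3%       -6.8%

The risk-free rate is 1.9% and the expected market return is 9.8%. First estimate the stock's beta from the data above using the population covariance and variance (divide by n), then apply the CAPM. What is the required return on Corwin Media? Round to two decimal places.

Mean R_i = (20.8 + 20.3 − 1.0 + 1.7 + 16.7 − 17.2 − 11.8 − 9.3) / 8 = 2.5250%
Mean R_m = (10.2 + 9.4 − 3.2 + 1.9 + 7.0 − 7.5 − 6.9 − 6.8) / 8 = 0.5125%
Σ(R_i − R̄_i)(R_m − R̄_m) = 789.6175  ⇒  Cov = 789.6175 / 8 = 98.7022
Σ(R_m − R̄_m)² = 403.2488  ⇒  Var(R_m) = 403.2488 / 8 = 50.4061
β = Cov / Var(R_m) = 98.7022 / 50.4061 = 1.9581
MRP = 9.8% − 1.9% = 7.90%
E(R) = R_f + β × MRP = 1.9% + 1.9581 × 7.9% = 17.37%

17.37%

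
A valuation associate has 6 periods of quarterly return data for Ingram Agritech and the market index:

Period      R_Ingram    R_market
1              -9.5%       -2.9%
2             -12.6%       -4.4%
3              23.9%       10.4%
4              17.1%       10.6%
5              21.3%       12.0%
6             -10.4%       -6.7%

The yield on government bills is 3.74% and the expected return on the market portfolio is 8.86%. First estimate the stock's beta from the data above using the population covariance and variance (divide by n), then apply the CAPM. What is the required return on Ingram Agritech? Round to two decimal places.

13.84%

Mean R_i = (-9.5 − 12.6 + 23.9 + 17.1 + 21.3 − 10.4) / 6 = 4.9667%
Mean R_m = (-2.9 − 4.4 + 10.4 + 10.6 + 12.0 − 6.7) / 6 = 3.1667%
Σ(R_i − R̄_i)(R_m − R̄_m) = 743.7233  ⇒  Cov = 743.7233 / 6 = 123.9539
Σ(R_m − R̄_m)² = 377.0133  ⇒  Var(R_m) = 377.0133 / 6 = 62.8356
β = Cov / Var(R_m) = 123.9539 / 62.8356 = 1.9727
MRP = 8.86% − 3.74% = 5.12%
E(R) = R_f + β × MRP = 3.74% + 1.9727 × 5.12% = 13.84%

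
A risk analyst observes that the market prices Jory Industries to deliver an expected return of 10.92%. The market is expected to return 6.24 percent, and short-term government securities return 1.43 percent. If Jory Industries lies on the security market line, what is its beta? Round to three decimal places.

MRP = 6.24% − 1.43% = 4.81%
β = (E(R) − R_f) / MRP = (10.92% − 1.43%) / 4.81% = 9.49% / 4.81% = 1.973

1.973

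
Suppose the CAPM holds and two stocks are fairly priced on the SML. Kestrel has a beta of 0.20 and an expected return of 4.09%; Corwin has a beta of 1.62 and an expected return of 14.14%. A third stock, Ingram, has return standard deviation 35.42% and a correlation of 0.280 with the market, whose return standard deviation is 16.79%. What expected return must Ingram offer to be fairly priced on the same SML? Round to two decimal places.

6.86%

MRP = (14.14% − 4.09%) / (1.62 − 0.20) = 7.0775%
R_f = 4.09% − 0.20 × 7.0775% = 2.6745%
β_Ingram = ρ·σ_i/σ_m = 0.280 × 35.42 / 16.79 = 0.5907
E(R_Ingram) = R_f + β × MRP = 2.6745% + 0.5907 × 7.0775% = 6.86%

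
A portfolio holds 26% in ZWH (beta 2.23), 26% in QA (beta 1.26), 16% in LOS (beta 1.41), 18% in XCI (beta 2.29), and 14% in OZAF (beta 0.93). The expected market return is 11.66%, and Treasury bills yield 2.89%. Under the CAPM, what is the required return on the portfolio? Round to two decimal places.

β_P = Σ w_i β_i = 0.26×2.23 + 0.26×1.26 + 0.16×1.41 + 0.18×2.29 + 0.14×0.93 = 1.6754
MRP = 11.66% − 2.89% = 8.77%
E(R_P) = R_f + β_P × MRP = 2.89% + 1.6754 × 8.77% = 17.58%

17.58%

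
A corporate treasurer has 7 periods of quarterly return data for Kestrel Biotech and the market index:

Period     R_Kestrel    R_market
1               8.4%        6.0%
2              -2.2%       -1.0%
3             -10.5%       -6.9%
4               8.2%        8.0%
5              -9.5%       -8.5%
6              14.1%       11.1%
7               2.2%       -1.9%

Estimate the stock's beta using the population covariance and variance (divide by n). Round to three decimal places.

1.212

Mean R_i = (8.4 − 2.2 − 10.5 + 8.2 − 9.5 + 14.1 + 2.2) / 7 = 1.5286%
Mean R_m = (6.0 − 1.0 − 6.9 + 8.0 − 8.5 + 11.1 − 1.9) / 7 = 0.9714%
Σ(R_i − R̄_i)(R_m − R̄_m) = 413.3357  ⇒  Cov = 413.3357 / 7 = 59.0480
Σ(R_m − R̄_m)² = 341.0743  ⇒  Var(R_m) = 341.0743 / 7 = 48.7249
β = Cov / Var(R_m) = 59.0480 / 48.7249 = 1.2119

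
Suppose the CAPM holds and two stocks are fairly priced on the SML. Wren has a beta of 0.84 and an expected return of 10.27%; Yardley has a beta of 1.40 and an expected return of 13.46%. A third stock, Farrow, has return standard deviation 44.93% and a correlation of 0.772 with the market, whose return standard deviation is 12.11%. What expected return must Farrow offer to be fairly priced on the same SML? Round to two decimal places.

MRP = (13.46% − 10.27%) / (1.40 − 0.84) = 5.6964%
R_f = 10.27% − 0.84 × 5.6964% = 5.4850%
β_Farrow = ρ·σ_i/σ_m = 0.772 × 44.93 / 12.11 = 2.8642
E(R_Farrow) = R_f + β × MRP = 5.4850% + 2.8642 × 5.6964% = 21.80%

21.80%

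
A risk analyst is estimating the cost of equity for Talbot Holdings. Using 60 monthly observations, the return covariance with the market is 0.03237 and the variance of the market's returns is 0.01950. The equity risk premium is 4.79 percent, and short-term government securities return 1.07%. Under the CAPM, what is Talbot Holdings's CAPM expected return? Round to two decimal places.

9.02%

β = Cov(R_i, R_m) / Var(R_m) = 0.03237 / 0.01950 = 1.6600
E(R) = R_f + β × MRP = 1.07% + 1.6600 × 4.79% = 9.02%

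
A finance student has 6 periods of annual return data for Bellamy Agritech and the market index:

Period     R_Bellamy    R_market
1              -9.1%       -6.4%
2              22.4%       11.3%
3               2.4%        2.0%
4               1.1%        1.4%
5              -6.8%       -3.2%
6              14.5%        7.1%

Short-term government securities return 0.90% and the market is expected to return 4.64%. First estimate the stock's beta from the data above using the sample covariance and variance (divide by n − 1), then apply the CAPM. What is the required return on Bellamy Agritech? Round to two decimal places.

Mean R_i = (-9.1 + 22.4 + 2.4 + 1.1 − 6.8 + 14.5) / 6 = 4.0833%
Mean R_m = (-6.4 + 11.3 + 2.0 + 1.4 − 3.2 + 7.1) / 6 = 2.0333%
Σ(R_i − R̄_i)(R_m − R̄_m) = 392.5933  ⇒  Cov = 392.5933 / 5 = 78.5187
Σ(R_m − R̄_m)² = 210.4533  ⇒  Var(R_m) = 210.4533 / 5 = 42.0907
β = Cov / Var(R_m) = 78.5187 / 42.0907 = 1.8655
MRP = 4.64% − 0.90% = 3.74%
E(R) = R_f + β × MRP = 0.90% + 1.8655 × 3.74% = 7.88%

7.88%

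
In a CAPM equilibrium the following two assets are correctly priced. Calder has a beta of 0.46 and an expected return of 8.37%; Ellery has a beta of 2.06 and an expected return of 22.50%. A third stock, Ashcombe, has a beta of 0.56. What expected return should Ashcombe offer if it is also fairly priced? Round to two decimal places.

MRP (SML slope) = (22.50% − 8.37%) / (2.06 − 0.46) = 14.13% / 1.60 = 8.8313%
R_f (intercept) = 8.37% − 0.46 × 8.8313% = 4.3076%
E(R_Ashcombe) = R_f + β × MRP = 4.3076% + 0.56 × 8.8313% = 9.25%

9.25%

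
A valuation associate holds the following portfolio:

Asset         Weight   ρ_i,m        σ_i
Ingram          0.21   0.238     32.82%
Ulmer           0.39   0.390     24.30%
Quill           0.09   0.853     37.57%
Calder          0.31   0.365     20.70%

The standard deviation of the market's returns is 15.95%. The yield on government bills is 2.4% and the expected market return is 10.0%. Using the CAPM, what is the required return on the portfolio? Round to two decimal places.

7.43%

β_Ingram = 0.238 × 32.82% / 15.95% = 0.4897
β_Ulmer = 0.390 × 24.30% / 15.95% = 0.5942
β_Quill = 0.853 × 37.57% / 15.95% = 2.0092
β_Calder = 0.365 × 20.70% / 15.95% = 0.4737
β_P = Σ w_i β_i = 0.21×0.4897 + 0.39×0.5942 + 0.09×2.0092 + 0.31×0.4737 = 0.6623
MRP = 10.0% − 2.4% = 7.60%
E(R_P) = R_f + β_P × MRP = 2.4% + 0.6623 × 7.6% = 7.43%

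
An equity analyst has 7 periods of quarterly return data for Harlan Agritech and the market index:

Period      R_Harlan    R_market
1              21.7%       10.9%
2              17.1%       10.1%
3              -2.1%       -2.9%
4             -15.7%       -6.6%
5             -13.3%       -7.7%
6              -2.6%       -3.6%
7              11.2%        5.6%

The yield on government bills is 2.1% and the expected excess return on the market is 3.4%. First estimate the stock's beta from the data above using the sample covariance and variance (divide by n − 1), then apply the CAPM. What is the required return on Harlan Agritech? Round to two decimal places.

8.32%

Mean R_i = (21.7 + 17.1 − 2.1 − 15.7 − 13.3 − 2.6 + 11.2) / 7 = 2.3286%
Mean R_m = (10.9 + 10.1 − 2.9 − 6.6 − 7.7 − 3.6 + 5.6) / 7 = 0.8286%
Σ(R_i − R̄_i)(R_m − R̄_m) = 679.9343  ⇒  Cov = 679.9343 / 6 = 113.3224
Σ(R_m − R̄_m)² = 371.5943  ⇒  Var(R_m) = 371.5943 / 6 = 61.9324
β = Cov / Var(R_m) = 113.3224 / 61.9324 = 1.8298
E(R) = R_f + β × MRP = 2.1% + 1.8298 × 3.4% = 8.32%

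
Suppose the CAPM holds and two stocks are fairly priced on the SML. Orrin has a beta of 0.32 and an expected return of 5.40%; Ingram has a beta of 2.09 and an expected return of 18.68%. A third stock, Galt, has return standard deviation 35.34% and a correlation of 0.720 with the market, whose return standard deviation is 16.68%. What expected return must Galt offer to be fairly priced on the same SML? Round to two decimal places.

MRP = (18.68% − 5.40%) / (2.09 − 0.32) = 7.5028%
R_f = 5.40% − 0.32 × 7.5028% = 2.9991%
β_Galt = ρ·σ_i/σ_m = 0.720 × 35.34 / 16.68 = 1.5255
E(R_Galt) = R_f + β × MRP = 2.9991% + 1.5255 × 7.5028% = 14.44%

14.44%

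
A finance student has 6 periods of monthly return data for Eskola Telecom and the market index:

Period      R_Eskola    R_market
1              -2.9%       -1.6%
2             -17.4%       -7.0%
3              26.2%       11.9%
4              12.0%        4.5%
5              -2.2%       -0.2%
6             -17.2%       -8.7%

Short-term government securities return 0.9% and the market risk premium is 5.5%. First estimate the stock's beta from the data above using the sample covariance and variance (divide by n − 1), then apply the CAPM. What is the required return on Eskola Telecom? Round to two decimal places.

Mean R_i = (-2.9 − 17.4 + 26.2 + 12.0 − 2.2 − 17.2) / 6 = -0.2500%
Mean R_m = (-1.6 − 7.0 + 11.9 + 4.5 − 0.2 − 8.7) / 6 = -0.1833%
Σ(R_i − R̄_i)(R_m − R̄_m) = 642.0250  ⇒  Cov = 642.0250 / 5 = 128.4050
Σ(R_m − R̄_m)² = 288.9483  ⇒  Var(R_m) = 288.9483 / 5 = 57.7897
β = Cov / Var(R_m) = 128.4050 / 57.7897 = 2.2219
E(R) = R_f + β × MRP = 0.9% + 2.2219 × 5.5% = 13.12%

13.12%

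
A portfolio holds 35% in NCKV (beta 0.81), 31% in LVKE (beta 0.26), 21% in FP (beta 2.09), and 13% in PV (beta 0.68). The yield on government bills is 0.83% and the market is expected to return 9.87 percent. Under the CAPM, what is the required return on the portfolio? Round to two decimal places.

8.89%

β_P = Σ w_i β_i = 0.35×0.81 + 0.31×0.26 + 0.21×2.09 + 0.13×0.68 = 0.8914
MRP = 9.87% − 0.83% = 9.04%
E(R_P) = R_f + β_P × MRP = 0.83% + 0.8914 × 9.04% = 8.89%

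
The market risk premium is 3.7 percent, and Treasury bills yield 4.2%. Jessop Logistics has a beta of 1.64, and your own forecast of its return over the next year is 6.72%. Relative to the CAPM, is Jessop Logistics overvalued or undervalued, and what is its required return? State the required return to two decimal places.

Overvalued; required return 10.27%

Required return = R_f + β·MRP = 4.2% + 1.64 × 3.7% = 10.27%
Forecast 6.72% < required 10.27% → the stock plots below the SML → overvalued.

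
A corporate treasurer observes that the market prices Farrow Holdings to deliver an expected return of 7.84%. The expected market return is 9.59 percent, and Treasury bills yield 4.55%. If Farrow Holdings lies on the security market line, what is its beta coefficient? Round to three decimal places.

0.653

MRP = 9.59% − 4.55% = 5.04%
β = (E(R) − R_f) / MRP = (7.84% − 4.55%) / 5.04% = 3.29% / 5.04% = 0.653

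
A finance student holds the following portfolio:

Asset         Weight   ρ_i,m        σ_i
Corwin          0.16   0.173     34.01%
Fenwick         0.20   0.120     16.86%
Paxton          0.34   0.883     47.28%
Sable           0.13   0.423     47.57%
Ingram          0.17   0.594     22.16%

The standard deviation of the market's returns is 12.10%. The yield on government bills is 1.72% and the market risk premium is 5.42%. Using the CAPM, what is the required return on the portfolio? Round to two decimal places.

β_Corwin = 0.173 × 34.01% / 12.10% = 0.4863
β_Fenwick = 0.120 × 16.86% / 12.10% = 0.1672
β_Paxton = 0.883 × 47.28% / 12.10% = 3.4503
β_Sable = 0.423 × 47.57% / 12.10% = 1.6630
β_Ingram = 0.594 × 22.16% / 12.10% = 1.0879
β_P = Σ w_i β_i = 0.16×0.4863 + 0.20×0.1672 + 0.34×3.4503 + 0.13×1.6630 + 0.17×1.0879 = 1.6855
E(R_P) = R_f + β_P × MRP = 1.72% + 1.6855 × 5.42% = 10.86%

10.86%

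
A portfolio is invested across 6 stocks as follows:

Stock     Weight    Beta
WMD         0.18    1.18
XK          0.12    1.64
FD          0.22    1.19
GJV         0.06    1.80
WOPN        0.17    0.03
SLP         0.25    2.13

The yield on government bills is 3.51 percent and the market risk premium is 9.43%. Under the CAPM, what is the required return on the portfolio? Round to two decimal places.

β_P = Σ w_i β_i = 0.18×1.18 + 0.12×1.64 + 0.22×1.19 + 0.06×1.80 + 0.17×0.03 + 0.25×2.13 = 1.3166
E(R_P) = R_f + β_P × MRP = 3.51% + 1.3166 × 9.43% = 15.93%

15.93%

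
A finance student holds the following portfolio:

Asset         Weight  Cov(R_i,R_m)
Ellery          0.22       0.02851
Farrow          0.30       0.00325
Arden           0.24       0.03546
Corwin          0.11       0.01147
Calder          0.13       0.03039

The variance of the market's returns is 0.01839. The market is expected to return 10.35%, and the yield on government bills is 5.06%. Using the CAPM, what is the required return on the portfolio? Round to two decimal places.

11.09%

β_Ellery = 0.02851 / 0.01839 = 1.5503
β_Farrow = 0.00325 / 0.01839 = 0.1767
β_Arden = 0.03546 / 0.01839 = 1.9282
β_Corwin = 0.01147 / 0.01839 = 0.6237
β_Calder = 0.03039 / 0.01839 = 1.6525
β_P = Σ w_i β_i = 0.22×1.5503 + 0.30×0.1767 + 0.24×1.9282 + 0.11×0.6237 + 0.13×1.6525 = 1.1403
MRP = 10.35% − 5.06% = 5.29%
E(R_P) = R_f + β_P × MRP = 5.06% + 1.1403 × 5.29% = 11.09%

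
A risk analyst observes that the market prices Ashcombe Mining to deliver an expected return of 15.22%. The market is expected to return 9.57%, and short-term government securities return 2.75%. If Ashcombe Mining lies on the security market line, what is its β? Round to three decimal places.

1.828

MRP = 9.57% − 2.75% = 6.82%
β = (E(R) − R_f) / MRP = (15.22% − 2.75%) / 6.82% = 12.47% / 6.82% = 1.828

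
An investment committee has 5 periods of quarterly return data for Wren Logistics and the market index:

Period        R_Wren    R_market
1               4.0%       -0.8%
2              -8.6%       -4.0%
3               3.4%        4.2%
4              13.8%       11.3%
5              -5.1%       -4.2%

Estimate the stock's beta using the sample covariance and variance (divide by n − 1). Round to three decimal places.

Mean R_i = (4.0 − 8.6 + 3.4 + 13.8 − 5.1) / 5 = 1.5000%
Mean R_m = (-0.8 − 4.0 + 4.2 + 11.3 − 4.2) / 5 = 1.3000%
Σ(R_i − R̄_i)(R_m − R̄_m) = 213.0900  ⇒  Cov = 213.0900 / 4 = 53.2725
Σ(R_m − R̄_m)² = 171.1600  ⇒  Var(R_m) = 171.1600 / 4 = 42.7900
β = Cov / Var(R_m) = 53.2725 / 42.7900 = 1.2450

1.245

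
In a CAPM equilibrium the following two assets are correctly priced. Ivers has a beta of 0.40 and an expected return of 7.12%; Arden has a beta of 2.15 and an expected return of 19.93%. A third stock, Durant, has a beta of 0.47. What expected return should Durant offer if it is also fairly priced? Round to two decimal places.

7.63%

MRP (SML slope) = (19.93% − 7.12%) / (2.15 − 0.40) = 12.81% / 1.75 = 7.3200%
R_f (intercept) = 7.12% − 0.40 × 7.3200% = 4.1920%
E(R_Durant) = R_f + β × MRP = 4.1920% + 0.47 × 7.3200% = 7.63%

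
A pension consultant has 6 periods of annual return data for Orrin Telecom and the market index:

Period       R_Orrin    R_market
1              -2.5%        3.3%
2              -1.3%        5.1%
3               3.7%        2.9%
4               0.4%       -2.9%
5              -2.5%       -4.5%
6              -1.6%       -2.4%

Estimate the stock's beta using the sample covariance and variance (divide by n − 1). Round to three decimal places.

0.135

Mean R_i = (-2.5 − 1.3 + 3.7 + 0.4 − 2.5 − 1.6) / 6 = -0.6333%
Mean R_m = (3.3 + 5.1 + 2.9 − 2.9 − 4.5 − 2.4) / 6 = 0.2500%
Σ(R_i − R̄_i)(R_m − R̄_m) = 10.7300  ⇒  Cov = 10.7300 / 5 = 2.1460
Σ(R_m − R̄_m)² = 79.3550  ⇒  Var(R_m) = 79.3550 / 5 = 15.8710
β = Cov / Var(R_m) = 2.1460 / 15.8710 = 0.1352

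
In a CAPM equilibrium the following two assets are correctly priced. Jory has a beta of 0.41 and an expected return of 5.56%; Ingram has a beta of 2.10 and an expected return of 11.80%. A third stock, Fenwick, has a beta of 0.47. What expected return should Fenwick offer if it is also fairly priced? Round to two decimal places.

5.78%

MRP (SML slope) = (11.80% − 5.56%) / (2.10 − 0.41) = 6.24% / 1.69 = 3.6923%
R_f (intercept) = 5.56% − 0.41 × 3.6923% = 4.0462%
E(R_Fenwick) = R_f + β × MRP = 4.0462% + 0.47 × 3.6923% = 5.78%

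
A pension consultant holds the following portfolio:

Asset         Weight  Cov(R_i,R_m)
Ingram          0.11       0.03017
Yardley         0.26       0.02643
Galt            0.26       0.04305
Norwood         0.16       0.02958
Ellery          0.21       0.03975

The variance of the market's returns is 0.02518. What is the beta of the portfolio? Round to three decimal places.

1.369

β_Ingram = 0.03017 / 0.02518 = 1.1982
β_Yardley = 0.02643 / 0.02518 = 1.0496
β_Galt = 0.04305 / 0.02518 = 1.7097
β_Norwood = 0.02958 / 0.02518 = 1.1747
β_Ellery = 0.03975 / 0.02518 = 1.5786
β_P = Σ w_i β_i = 0.11×1.1982 + 0.26×1.0496 + 0.26×1.7097 + 0.16×1.1747 + 0.21×1.5786 = 1.3687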